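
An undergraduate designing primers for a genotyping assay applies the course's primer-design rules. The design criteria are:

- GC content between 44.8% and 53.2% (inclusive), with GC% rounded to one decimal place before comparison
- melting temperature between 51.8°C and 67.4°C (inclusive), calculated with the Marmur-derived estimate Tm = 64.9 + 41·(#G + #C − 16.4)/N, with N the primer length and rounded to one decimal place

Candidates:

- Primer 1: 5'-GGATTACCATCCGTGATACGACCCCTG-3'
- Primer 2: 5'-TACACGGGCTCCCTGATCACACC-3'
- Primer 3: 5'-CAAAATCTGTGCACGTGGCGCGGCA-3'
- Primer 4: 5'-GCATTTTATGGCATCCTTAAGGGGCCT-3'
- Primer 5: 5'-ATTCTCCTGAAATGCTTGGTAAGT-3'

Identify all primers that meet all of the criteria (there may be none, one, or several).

Primer 4 only.

Primer 1 (27 nt, A=6 T=6 G=6 C=9): GC 15/27 = 55.6%, outside 44.8–53.2% ✗; Tm = 64.9 + 41·(15 − 16.4)/27 = 62.8°C ✓ — fails.
Primer 2 (23 nt, A=5 T=4 G=4 C=10): GC 14/23 = 60.9%, outside 44.8–53.2% ✗; Tm = 64.9 + 41·(14 − 16.4)/23 = 60.6°C ✓ — fails.
Primer 3 (25 nt, A=6 T=4 G=8 C=7): GC 15/25 = 60.0%, outside 44.8–53.2% ✗; Tm = 64.9 + 41·(15 − 16.4)/25 = 62.6°C ✓ — fails.
Primer 4 (27 nt, A=5 T=9 G=7 C=6): GC 13/27 = 48.1% ✓; Tm = 64.9 + 41·(13 − 16.4)/27 = 59.7°C ✓ — passes.
Primer 5 (24 nt, A=6 T=9 G=5 C=4): GC 9/24 = 37.5%, outside 44.8–53.2% ✗; Tm = 64.9 + 41·(9 − 16.4)/24 = 52.3°C ✓ — fails.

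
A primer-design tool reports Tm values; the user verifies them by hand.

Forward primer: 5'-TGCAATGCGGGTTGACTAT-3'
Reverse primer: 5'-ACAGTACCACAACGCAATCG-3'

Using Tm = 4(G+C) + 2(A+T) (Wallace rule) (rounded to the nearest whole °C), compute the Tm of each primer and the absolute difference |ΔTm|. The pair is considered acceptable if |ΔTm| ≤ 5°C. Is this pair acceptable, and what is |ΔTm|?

Forward: A=4 T=6 G=6 C=3 → Tm = 2·10 + 4·9 = 56°C.
Reverse: A=8 T=2 G=3 C=7 → Tm = 2·10 + 4·10 = 60°C.
|ΔTm| = |56 − 60| = 4°C, ≤ 5°C.

|ΔTm| = 4°C; the pair is acceptable.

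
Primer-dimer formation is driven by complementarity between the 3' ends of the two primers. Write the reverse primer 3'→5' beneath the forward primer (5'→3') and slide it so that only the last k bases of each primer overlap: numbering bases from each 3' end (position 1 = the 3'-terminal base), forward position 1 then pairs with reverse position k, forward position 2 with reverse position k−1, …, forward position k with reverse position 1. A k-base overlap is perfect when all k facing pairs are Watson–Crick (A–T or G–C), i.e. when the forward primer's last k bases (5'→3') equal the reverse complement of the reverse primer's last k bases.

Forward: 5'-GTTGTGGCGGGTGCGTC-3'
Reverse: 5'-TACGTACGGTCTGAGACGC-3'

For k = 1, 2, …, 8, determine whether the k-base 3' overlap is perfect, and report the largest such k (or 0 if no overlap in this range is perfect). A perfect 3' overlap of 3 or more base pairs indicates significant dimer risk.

Longest perfect overlap: 5 complementary base pairs; significant dimer risk (threshold 3).

Last 8 bases (5'→3') — forward …GGTGCGTC, reverse …TGAGACGC.
Reverse complement of the reverse primer's last 8 bases: GCGTCTCA; its first k bases are the reverse complement of the reverse primer's last k bases, so a perfect k-base overlap needs the forward primer's last k bases to equal them.
Comparing (forward last k vs required): k=1: C vs G ✗; k=2: TC vs GC ✗; k=3: GTC vs GCG ✗; k=4: CGTC vs GCGT ✗; k=5: GCGTC vs GCGTC ✓; k=6: TGCGTC vs GCGTCT ✗; k=7: GTGCGTC vs GCGTCTC ✗; k=8: GGTGCGTC vs GCGTCTCA ✗.
Only k = 5 is perfect, so the longest perfect 3' overlap is 5.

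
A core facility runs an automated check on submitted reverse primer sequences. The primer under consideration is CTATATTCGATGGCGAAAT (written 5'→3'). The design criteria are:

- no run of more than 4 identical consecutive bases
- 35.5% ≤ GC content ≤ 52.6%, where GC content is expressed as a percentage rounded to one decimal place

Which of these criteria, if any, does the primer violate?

Base counts: A=6, T=6, G=4, C=3 (length 19).
homopolymer run: longest run = 3 ✓
GC content: GC 7/19 = 36.8% ✓

Meets all criteria.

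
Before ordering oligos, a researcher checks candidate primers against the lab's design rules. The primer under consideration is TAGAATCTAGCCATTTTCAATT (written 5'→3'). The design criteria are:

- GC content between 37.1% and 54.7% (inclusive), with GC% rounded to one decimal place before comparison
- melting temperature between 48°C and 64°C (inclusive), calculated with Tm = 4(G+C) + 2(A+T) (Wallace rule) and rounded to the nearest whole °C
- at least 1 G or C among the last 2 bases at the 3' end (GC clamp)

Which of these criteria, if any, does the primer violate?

Base counts: A=7, T=9, G=2, C=4 (length 22).
GC content: GC 6/22 = 27.3%, outside 37.1–54.7% ✗
Tm: Tm = 2·16 + 4·6 = 56°C ✓
GC clamp: 3' end TT has 0 G/C, need ≥1 ✗

Fails: GC content, GC clamp.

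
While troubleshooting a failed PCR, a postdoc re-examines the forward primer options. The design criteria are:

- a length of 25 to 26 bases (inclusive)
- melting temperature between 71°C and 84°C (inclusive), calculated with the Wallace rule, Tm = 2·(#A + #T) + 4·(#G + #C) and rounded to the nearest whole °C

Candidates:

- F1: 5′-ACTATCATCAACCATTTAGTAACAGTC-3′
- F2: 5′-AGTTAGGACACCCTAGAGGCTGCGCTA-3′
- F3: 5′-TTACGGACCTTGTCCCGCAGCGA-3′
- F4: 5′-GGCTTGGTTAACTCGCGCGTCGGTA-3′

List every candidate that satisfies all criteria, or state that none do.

F1 (27 nt, A=10 T=8 G=2 C=7): length 27, outside 25–26 ✗; Tm = 2·18 + 4·9 = 72°C ✓ — fails.
F2 (27 nt, A=7 T=5 G=8 C=7): length 27, outside 25–26 ✗; Tm = 2·12 + 4·15 = 84°C ✓ — fails.
F3 (23 nt, A=4 T=5 G=6 C=8): length 23, outside 25–26 ✗; Tm = 2·9 + 4·14 = 74°C ✓ — fails.
F4 (25 nt, A=3 T=7 G=9 C=6): length 25 ✓; Tm = 2·10 + 4·15 = 80°C ✓ — passes.

F4 only.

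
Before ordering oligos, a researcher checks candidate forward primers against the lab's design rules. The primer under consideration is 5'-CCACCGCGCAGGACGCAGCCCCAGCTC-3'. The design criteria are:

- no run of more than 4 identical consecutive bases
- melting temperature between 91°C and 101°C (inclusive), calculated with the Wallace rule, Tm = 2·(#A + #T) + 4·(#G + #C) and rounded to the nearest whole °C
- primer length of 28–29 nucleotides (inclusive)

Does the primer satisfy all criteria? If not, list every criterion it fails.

Fails: length.

Base counts: A=5, T=1, G=7, C=14 (length 27).
homopolymer run: longest run = 4 ✓
Tm: Tm = 2·6 + 4·21 = 96°C ✓
length: length 27, outside 28–29 ✗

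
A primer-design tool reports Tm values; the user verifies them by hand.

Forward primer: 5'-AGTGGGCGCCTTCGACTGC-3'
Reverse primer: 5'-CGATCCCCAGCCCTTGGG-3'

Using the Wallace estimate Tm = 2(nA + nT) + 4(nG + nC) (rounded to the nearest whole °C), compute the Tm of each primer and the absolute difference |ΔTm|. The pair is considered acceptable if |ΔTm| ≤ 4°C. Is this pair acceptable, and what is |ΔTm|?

Forward: A=2 T=4 G=7 C=6 → Tm = 2·6 + 4·13 = 64°C.
Reverse: A=2 T=3 G=5 C=8 → Tm = 2·5 + 4·13 = 62°C.
|ΔTm| = |64 − 62| = 2°C, ≤ 4°C.

|ΔTm| = 2°C; the pair is acceptable.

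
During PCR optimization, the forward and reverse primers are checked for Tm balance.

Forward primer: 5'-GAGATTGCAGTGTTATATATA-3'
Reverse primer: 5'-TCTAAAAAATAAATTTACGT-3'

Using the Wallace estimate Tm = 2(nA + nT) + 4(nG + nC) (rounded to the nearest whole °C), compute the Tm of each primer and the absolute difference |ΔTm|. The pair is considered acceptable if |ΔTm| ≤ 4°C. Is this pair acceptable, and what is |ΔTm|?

|ΔTm| = 8°C; the pair is not acceptable.

Forward: A=7 T=8 G=5 C=1 → Tm = 2·15 + 4·6 = 54°C.
Reverse: A=10 T=7 G=1 C=2 → Tm = 2·17 + 4·3 = 46°C.
|ΔTm| = |54 − 46| = 8°C, > 4°C.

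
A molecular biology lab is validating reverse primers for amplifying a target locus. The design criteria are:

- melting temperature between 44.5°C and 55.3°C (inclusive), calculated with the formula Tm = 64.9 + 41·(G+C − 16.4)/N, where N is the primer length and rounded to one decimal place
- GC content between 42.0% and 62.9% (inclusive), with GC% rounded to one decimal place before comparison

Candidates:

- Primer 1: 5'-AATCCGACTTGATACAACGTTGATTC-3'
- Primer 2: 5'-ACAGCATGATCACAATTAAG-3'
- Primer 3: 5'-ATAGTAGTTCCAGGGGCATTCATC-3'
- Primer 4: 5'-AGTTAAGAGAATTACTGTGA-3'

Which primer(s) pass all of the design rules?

Primer 1 (26 nt, A=8 T=8 G=4 C=6): Tm = 64.9 + 41·(10 − 16.4)/26 = 54.8°C ✓; GC 10/26 = 38.5%, outside 42.0–62.9% ✗ — fails.
Primer 2 (20 nt, A=9 T=4 G=3 C=4): Tm = 64.9 + 41·(7 − 16.4)/20 = 45.6°C ✓; GC 7/20 = 35.0%, outside 42.0–62.9% ✗ — fails.
Primer 3 (24 nt, A=6 T=7 G=6 C=5): Tm = 64.9 + 41·(11 − 16.4)/24 = 55.7°C, outside 44.5–55.3°C ✗; GC 11/24 = 45.8% ✓ — fails.
Primer 4 (20 nt, A=8 T=6 G=5 C=1): Tm = 64.9 + 41·(6 − 16.4)/20 = 43.6°C, outside 44.5–55.3°C ✗; GC 6/20 = 30.0%, outside 42.0–62.9% ✗ — fails.

None of the candidates satisfy all criteria.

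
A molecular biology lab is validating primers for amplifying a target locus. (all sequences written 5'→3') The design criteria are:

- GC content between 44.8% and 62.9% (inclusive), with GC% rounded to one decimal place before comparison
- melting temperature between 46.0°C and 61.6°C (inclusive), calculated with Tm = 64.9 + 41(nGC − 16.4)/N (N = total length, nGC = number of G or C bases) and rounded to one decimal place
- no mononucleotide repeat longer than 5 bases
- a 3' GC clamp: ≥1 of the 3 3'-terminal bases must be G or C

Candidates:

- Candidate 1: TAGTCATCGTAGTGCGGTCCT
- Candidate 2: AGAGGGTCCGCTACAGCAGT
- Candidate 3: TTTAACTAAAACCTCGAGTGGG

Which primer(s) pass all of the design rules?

Candidate 1 (21 nt, A=3 T=7 G=6 C=5): GC 11/21 = 52.4% ✓; Tm = 64.9 + 41·(11 − 16.4)/21 = 54.4°C ✓; longest run = 2 ✓; 3' end CCT has 2 G/C ✓ — passes.
Candidate 2 (20 nt, A=5 T=3 G=7 C=5): GC 12/20 = 60.0% ✓; Tm = 64.9 + 41·(12 − 16.4)/20 = 55.9°C ✓; longest run = 3 ✓; 3' end AGT has 1 G/C ✓ — passes.
Candidate 3 (22 nt, A=7 T=6 G=5 C=4): GC 9/22 = 40.9%, outside 44.8–62.9% ✗; Tm = 64.9 + 41·(9 − 16.4)/22 = 51.1°C ✓; longest run = 4 ✓; 3' end GGG has 3 G/C ✓ — fails.

Candidate 1 and Candidate 2.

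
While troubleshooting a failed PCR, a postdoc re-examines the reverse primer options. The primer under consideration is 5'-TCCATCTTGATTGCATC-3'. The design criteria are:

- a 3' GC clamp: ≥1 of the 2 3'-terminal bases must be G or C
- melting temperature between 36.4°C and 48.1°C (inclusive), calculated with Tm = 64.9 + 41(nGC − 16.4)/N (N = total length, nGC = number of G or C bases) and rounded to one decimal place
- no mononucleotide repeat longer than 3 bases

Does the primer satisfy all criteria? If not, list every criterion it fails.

Base counts: A=3, T=7, G=2, C=5 (length 17).
GC clamp: 3' end TC has 1 G/C ✓
Tm: Tm = 64.9 + 41·(7 − 16.4)/17 = 42.2°C ✓
homopolymer run: longest run = 2 ✓

Meets all criteria.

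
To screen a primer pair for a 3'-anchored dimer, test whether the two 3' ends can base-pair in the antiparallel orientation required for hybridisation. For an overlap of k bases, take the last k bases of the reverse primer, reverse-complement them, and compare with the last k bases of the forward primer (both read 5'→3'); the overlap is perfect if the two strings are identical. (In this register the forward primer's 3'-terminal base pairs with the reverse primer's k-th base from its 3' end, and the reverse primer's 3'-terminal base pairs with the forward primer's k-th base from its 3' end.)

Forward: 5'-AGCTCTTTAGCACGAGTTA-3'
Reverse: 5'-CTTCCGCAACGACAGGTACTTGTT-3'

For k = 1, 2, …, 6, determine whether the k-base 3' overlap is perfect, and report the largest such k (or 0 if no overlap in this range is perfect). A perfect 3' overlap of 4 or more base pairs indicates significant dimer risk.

Last 6 bases (5'→3') — forward …GAGTTA, reverse …CTTGTT.
Reverse complement of the reverse primer's last 6 bases: AACAAG; its first k bases are the reverse complement of the reverse primer's last k bases, so a perfect k-base overlap needs the forward primer's last k bases to equal them.
Comparing (forward last k vs required): k=1: A vs A ✓; k=2: TA vs AA ✗; k=3: TTA vs AAC ✗; k=4: GTTA vs AACA ✗; k=5: AGTTA vs AACAA ✗; k=6: GAGTTA vs AACAAG ✗.
Only k = 1 is perfect, so the longest perfect 3' overlap is 1.

Longest perfect overlap: 1 complementary base pair; below the dimer-risk threshold (threshold 4).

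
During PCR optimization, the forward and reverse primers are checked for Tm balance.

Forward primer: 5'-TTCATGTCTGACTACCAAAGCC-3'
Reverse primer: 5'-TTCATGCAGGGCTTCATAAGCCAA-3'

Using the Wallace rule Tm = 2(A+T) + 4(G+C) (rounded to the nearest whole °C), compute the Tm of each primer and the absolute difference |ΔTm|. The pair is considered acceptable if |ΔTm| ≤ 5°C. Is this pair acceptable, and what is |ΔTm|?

Forward: A=6 T=6 G=3 C=7 → Tm = 2·12 + 4·10 = 64°C.
Reverse: A=7 T=6 G=5 C=6 → Tm = 2·13 + 4·11 = 70°C.
|ΔTm| = |64 − 70| = 6°C, > 5°C.

|ΔTm| = 6°C; the pair is not acceptable.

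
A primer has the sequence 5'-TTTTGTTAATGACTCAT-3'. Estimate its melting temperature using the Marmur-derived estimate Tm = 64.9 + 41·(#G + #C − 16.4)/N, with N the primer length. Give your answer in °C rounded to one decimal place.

35.0°C

Base counts: A=4, T=9, G=2, C=2; G+C = 4, N = 17.
Tm = 64.9 + 41·(4 − 16.4)/17 = 64.9 + -508.40/17 = 35.0°C.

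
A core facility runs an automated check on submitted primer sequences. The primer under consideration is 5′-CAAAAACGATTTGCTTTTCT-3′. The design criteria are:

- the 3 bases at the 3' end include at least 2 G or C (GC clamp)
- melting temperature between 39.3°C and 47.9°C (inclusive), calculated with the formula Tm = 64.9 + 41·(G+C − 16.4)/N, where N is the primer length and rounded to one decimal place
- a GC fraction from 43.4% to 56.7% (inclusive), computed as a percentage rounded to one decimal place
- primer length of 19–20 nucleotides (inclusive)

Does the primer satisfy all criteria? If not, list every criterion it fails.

Base counts: A=6, T=8, G=2, C=4 (length 20).
GC clamp: 3' end TCT has 1 G/C, need ≥2 ✗
Tm: Tm = 64.9 + 41·(6 − 16.4)/20 = 43.6°C ✓
GC content: GC 6/20 = 30.0%, outside 43.4–56.7% ✗
length: length 20 ✓

Fails: GC clamp, GC content.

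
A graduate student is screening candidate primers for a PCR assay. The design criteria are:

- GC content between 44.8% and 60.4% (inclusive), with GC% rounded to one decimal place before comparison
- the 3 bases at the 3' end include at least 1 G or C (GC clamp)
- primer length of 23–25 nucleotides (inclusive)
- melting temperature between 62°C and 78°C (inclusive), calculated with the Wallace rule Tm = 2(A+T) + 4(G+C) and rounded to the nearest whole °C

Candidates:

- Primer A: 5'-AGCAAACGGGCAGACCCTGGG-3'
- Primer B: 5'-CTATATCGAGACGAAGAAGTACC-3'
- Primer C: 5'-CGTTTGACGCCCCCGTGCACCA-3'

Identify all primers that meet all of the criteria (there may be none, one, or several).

Primer A (21 nt, A=6 T=1 G=8 C=6): GC 14/21 = 66.7%, outside 44.8–60.4% ✗; 3' end GGG has 3 G/C ✓; length 21, outside 23–25 ✗; Tm = 2·7 + 4·14 = 70°C ✓ — fails.
Primer B (23 nt, A=9 T=4 G=5 C=5): GC 10/23 = 43.5%, outside 44.8–60.4% ✗; 3' end ACC has 2 G/C ✓; length 23 ✓; Tm = 2·13 + 4·10 = 66°C ✓ — fails.
Primer C (22 nt, A=3 T=4 G=5 C=10): GC 15/22 = 68.2%, outside 44.8–60.4% ✗; 3' end CCA has 2 G/C ✓; length 22, outside 23–25 ✗; Tm = 2·7 + 4·15 = 74°C ✓ — fails.

None of the candidates satisfy all criteria.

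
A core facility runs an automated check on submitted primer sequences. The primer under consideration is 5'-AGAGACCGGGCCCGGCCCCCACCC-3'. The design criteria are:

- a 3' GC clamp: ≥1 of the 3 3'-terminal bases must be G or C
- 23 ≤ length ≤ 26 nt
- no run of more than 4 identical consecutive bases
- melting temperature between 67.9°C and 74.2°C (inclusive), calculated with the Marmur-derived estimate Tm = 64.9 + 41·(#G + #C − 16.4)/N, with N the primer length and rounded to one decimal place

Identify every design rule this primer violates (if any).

Base counts: A=4, T=0, G=7, C=13 (length 24).
GC clamp: 3' end CCC has 3 G/C ✓
length: length 24 ✓
homopolymer run: longest run = 5, exceeds 4 ✗
Tm: Tm = 64.9 + 41·(20 − 16.4)/24 = 71.1°C ✓

Fails: homopolymer run.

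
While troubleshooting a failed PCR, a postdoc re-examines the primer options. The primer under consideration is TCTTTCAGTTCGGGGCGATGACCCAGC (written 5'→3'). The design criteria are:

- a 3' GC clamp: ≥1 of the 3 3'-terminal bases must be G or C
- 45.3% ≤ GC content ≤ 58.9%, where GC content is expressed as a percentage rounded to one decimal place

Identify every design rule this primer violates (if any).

Fails: GC content.

Base counts: A=4, T=7, G=8, C=8 (length 27).
GC clamp: 3' end AGC has 2 G/C ✓
GC content: GC 16/27 = 59.3%, outside 45.3–58.9% ✗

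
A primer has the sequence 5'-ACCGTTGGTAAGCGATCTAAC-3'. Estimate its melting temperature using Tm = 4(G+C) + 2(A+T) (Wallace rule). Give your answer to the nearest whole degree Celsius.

Base counts: A=6, T=5, G=5, C=5 (length 21).
Tm = 2·(6+5) + 4·(5+5) = 2·11 + 4·10 = 22 + 40 = 62°C.

62°C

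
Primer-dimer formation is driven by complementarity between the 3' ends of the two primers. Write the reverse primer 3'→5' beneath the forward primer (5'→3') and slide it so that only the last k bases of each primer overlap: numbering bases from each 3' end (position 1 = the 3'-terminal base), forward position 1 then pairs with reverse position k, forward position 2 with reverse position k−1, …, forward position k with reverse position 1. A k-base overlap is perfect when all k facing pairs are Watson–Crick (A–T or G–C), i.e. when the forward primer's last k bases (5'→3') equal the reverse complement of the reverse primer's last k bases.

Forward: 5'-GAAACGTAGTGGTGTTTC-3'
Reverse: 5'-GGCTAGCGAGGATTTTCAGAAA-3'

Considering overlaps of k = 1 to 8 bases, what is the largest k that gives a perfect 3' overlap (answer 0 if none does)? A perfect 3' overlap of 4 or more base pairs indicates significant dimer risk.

Longest perfect overlap: 4 complementary base pairs; significant dimer risk (threshold 4).

Last 8 bases (5'→3') — forward …GGTGTTTC, reverse …TTCAGAAA.
Reverse complement of the reverse primer's last 8 bases: TTTCTGAA; its first k bases are the reverse complement of the reverse primer's last k bases, so a perfect k-base overlap needs the forward primer's last k bases to equal them.
Comparing (forward last k vs required): k=1: C vs T ✗; k=2: TC vs TT ✗; k=3: TTC vs TTT ✗; k=4: TTTC vs TTTC ✓; k=5: GTTTC vs TTTCT ✗; k=6: TGTTTC vs TTTCTG ✗; k=7: GTGTTTC vs TTTCTGA ✗; k=8: GGTGTTTC vs TTTCTGAA ✗.
Only k = 4 is perfect, so the longest perfect 3' overlap is 4.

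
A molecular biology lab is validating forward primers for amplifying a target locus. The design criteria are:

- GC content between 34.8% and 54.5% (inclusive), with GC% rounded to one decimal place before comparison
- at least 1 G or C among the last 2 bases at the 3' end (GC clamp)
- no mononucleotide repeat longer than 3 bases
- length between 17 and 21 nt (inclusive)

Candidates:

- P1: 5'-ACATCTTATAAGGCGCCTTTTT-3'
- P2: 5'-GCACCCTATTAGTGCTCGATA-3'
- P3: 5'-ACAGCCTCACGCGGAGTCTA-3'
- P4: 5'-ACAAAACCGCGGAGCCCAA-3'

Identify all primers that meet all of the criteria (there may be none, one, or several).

None of the candidates satisfy all criteria.

P1 (22 nt, A=5 T=9 G=3 C=5): GC 8/22 = 36.4% ✓; 3' end TT has 0 G/C, need ≥1 ✗; longest run = 5, exceeds 3 ✗; length 22, outside 17–21 ✗ — fails.
P2 (21 nt, A=5 T=6 G=4 C=6): GC 10/21 = 47.6% ✓; 3' end TA has 0 G/C, need ≥1 ✗; longest run = 3 ✓; length 21 ✓ — fails.
P3 (20 nt, A=5 T=3 G=5 C=7): GC 12/20 = 60.0%, outside 34.8–54.5% ✗; 3' end TA has 0 G/C, need ≥1 ✗; longest run = 2 ✓; length 20 ✓ — fails.
P4 (19 nt, A=8 T=0 G=4 C=7): GC 11/19 = 57.9%, outside 34.8–54.5% ✗; 3' end AA has 0 G/C, need ≥1 ✗; longest run = 4, exceeds 3 ✗; length 19 ✓ — fails.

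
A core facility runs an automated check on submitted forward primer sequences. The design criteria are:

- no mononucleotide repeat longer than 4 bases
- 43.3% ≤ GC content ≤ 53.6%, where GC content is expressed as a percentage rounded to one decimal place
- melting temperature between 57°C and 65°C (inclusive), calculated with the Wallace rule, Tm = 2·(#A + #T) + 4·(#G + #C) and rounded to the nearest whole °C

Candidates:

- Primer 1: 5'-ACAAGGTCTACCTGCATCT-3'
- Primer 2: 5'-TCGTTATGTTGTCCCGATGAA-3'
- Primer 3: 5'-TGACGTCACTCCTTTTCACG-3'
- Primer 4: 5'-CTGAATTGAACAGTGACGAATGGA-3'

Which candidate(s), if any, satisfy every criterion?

Primer 3 only.

Primer 1 (19 nt, A=5 T=5 G=3 C=6): longest run = 2 ✓; GC 9/19 = 47.4% ✓; Tm = 2·10 + 4·9 = 56°C, outside 57–65°C ✗ — fails.
Primer 2 (21 nt, A=4 T=8 G=5 C=4): longest run = 3 ✓; GC 9/21 = 42.9%, outside 43.3–53.6% ✗; Tm = 2·12 + 4·9 = 60°C ✓ — fails.
Primer 3 (20 nt, A=3 T=7 G=3 C=7): longest run = 4 ✓; GC 10/20 = 50.0% ✓; Tm = 2·10 + 4·10 = 60°C ✓ — passes.
Primer 4 (24 nt, A=9 T=5 G=7 C=3): longest run = 2 ✓; GC 10/24 = 41.7%, outside 43.3–53.6% ✗; Tm = 2·14 + 4·10 = 68°C, outside 57–65°C ✗ — fails.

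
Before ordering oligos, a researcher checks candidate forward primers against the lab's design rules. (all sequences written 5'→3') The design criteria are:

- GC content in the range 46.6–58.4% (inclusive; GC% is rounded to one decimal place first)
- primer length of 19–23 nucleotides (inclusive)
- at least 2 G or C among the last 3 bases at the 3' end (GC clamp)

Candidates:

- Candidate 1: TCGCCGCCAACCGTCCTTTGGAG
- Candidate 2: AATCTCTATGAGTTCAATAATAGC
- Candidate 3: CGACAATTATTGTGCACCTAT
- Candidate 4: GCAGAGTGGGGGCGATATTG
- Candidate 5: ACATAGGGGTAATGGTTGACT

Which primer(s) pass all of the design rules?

Candidate 1 (23 nt, A=3 T=5 G=6 C=9): GC 15/23 = 65.2%, outside 46.6–58.4% ✗; length 23 ✓; 3' end GAG has 2 G/C ✓ — fails.
Candidate 2 (24 nt, A=9 T=8 G=3 C=4): GC 7/24 = 29.2%, outside 46.6–58.4% ✗; length 24, outside 19–23 ✗; 3' end AGC has 2 G/C ✓ — fails.
Candidate 3 (21 nt, A=6 T=7 G=3 C=5): GC 8/21 = 38.1%, outside 46.6–58.4% ✗; length 21 ✓; 3' end TAT has 0 G/C, need ≥2 ✗ — fails.
Candidate 4 (20 nt, A=4 T=4 G=10 C=2): GC 12/20 = 60.0%, outside 46.6–58.4% ✗; length 20 ✓; 3' end TTG has 1 G/C, need ≥2 ✗ — fails.
Candidate 5 (21 nt, A=6 T=6 G=7 C=2): GC 9/21 = 42.9%, outside 46.6–58.4% ✗; length 21 ✓; 3' end ACT has 1 G/C, need ≥2 ✗ — fails.

None of the candidates satisfy all criteria.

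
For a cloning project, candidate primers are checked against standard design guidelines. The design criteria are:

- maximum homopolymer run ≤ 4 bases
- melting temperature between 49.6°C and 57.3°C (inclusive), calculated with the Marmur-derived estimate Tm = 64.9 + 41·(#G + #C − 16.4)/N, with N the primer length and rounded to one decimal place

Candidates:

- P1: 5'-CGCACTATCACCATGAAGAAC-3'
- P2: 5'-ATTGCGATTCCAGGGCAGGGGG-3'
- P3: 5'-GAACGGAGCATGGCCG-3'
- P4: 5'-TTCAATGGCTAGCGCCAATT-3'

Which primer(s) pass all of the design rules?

P1, P3 and P4.

P1 (21 nt, A=8 T=3 G=3 C=7): longest run = 2 ✓; Tm = 64.9 + 41·(10 − 16.4)/21 = 52.4°C ✓ — passes.
P2 (22 nt, A=4 T=4 G=10 C=4): longest run = 5, exceeds 4 ✗; Tm = 64.9 + 41·(14 − 16.4)/22 = 60.4°C, outside 49.6–57.3°C ✗ — fails.
P3 (16 nt, A=4 T=1 G=7 C=4): longest run = 2 ✓; Tm = 64.9 + 41·(11 − 16.4)/16 = 51.1°C ✓ — passes.
P4 (20 nt, A=5 T=6 G=4 C=5): longest run = 2 ✓; Tm = 64.9 + 41·(9 − 16.4)/20 = 49.7°C ✓ — passes.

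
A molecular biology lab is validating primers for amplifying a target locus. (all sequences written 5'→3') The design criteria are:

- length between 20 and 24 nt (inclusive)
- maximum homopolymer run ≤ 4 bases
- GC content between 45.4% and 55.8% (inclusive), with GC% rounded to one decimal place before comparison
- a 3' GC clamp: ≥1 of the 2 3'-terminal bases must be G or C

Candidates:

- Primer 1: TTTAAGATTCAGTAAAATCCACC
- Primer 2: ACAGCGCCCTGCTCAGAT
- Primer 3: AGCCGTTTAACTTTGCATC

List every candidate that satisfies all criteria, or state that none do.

None of the candidates satisfy all criteria.

Primer 1 (23 nt, A=9 T=7 G=2 C=5): length 23 ✓; longest run = 4 ✓; GC 7/23 = 30.4%, outside 45.4–55.8% ✗; 3' end CC has 2 G/C ✓ — fails.
Primer 2 (18 nt, A=4 T=3 G=4 C=7): length 18, outside 20–24 ✗; longest run = 3 ✓; GC 11/18 = 61.1%, outside 45.4–55.8% ✗; 3' end AT has 0 G/C, need ≥1 ✗ — fails.
Primer 3 (19 nt, A=4 T=7 G=3 C=5): length 19, outside 20–24 ✗; longest run = 3 ✓; GC 8/19 = 42.1%, outside 45.4–55.8% ✗; 3' end TC has 1 G/C ✓ — fails.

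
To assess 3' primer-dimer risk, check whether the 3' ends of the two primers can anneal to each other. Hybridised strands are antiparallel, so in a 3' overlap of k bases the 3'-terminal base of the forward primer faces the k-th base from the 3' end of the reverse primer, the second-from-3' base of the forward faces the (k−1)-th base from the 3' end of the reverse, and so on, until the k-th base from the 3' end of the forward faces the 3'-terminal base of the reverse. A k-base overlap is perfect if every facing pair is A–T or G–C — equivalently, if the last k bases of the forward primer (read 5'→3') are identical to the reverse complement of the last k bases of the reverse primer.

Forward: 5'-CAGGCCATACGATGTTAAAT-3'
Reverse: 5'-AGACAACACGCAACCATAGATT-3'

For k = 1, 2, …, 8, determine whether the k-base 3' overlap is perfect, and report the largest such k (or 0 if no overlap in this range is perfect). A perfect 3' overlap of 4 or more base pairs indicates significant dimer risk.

Last 8 bases (5'→3') — forward …TGTTAAAT, reverse …CATAGATT.
Reverse complement of the reverse primer's last 8 bases: AATCTATG; its first k bases are the reverse complement of the reverse primer's last k bases, so a perfect k-base overlap needs the forward primer's last k bases to equal them.
Comparing (forward last k vs required): k=1: T vs A ✗; k=2: AT vs AA ✗; k=3: AAT vs AAT ✓; k=4: AAAT vs AATC ✗; k=5: TAAAT vs AATCT ✗; k=6: TTAAAT vs AATCTA ✗; k=7: GTTAAAT vs AATCTAT ✗; k=8: TGTTAAAT vs AATCTATG ✗.
Only k = 3 is perfect, so the longest perfect 3' overlap is 3.

Longest perfect overlap: 3 complementary base pairs; below the dimer-risk threshold (threshold 4).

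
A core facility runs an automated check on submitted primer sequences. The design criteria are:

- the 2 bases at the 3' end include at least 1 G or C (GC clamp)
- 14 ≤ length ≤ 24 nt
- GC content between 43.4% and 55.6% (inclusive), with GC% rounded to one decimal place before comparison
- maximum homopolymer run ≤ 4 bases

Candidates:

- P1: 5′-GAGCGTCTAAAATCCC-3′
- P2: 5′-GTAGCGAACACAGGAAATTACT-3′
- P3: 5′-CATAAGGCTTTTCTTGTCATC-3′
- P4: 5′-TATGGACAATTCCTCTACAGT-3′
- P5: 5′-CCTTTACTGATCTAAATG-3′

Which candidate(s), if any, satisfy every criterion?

P1 (16 nt, A=5 T=3 G=3 C=5): 3' end CC has 2 G/C ✓; length 16 ✓; GC 8/16 = 50.0% ✓; longest run = 4 ✓ — passes.
P2 (22 nt, A=9 T=4 G=5 C=4): 3' end CT has 1 G/C ✓; length 22 ✓; GC 9/22 = 40.9%, outside 43.4–55.6% ✗; longest run = 3 ✓ — fails.
P3 (21 nt, A=4 T=9 G=3 C=5): 3' end TC has 1 G/C ✓; length 21 ✓; GC 8/21 = 38.1%, outside 43.4–55.6% ✗; longest run = 4 ✓ — fails.
P4 (21 nt, A=6 T=7 G=3 C=5): 3' end GT has 1 G/C ✓; length 21 ✓; GC 8/21 = 38.1%, outside 43.4–55.6% ✗; longest run = 2 ✓ — fails.
P5 (18 nt, A=5 T=7 G=2 C=4): 3' end TG has 1 G/C ✓; length 18 ✓; GC 6/18 = 33.3%, outside 43.4–55.6% ✗; longest run = 3 ✓ — fails.

P1 only.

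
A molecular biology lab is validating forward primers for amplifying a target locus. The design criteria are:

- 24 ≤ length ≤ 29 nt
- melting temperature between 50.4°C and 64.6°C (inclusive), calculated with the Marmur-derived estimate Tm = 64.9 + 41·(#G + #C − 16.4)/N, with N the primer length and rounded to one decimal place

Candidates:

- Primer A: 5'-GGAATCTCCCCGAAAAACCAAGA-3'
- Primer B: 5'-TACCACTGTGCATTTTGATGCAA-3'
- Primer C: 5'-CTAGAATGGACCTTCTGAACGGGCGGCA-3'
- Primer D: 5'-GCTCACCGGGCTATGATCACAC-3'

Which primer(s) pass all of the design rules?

Primer A (23 nt, A=10 T=2 G=4 C=7): length 23, outside 24–29 ✗; Tm = 64.9 + 41·(11 − 16.4)/23 = 55.3°C ✓ — fails.
Primer B (23 nt, A=6 T=8 G=4 C=5): length 23, outside 24–29 ✗; Tm = 64.9 + 41·(9 − 16.4)/23 = 51.7°C ✓ — fails.
Primer C (28 nt, A=7 T=5 G=9 C=7): length 28 ✓; Tm = 64.9 + 41·(16 − 16.4)/28 = 64.3°C ✓ — passes.
Primer D (22 nt, A=5 T=4 G=5 C=8): length 22, outside 24–29 ✗; Tm = 64.9 + 41·(13 − 16.4)/22 = 58.6°C ✓ — fails.

Primer C only.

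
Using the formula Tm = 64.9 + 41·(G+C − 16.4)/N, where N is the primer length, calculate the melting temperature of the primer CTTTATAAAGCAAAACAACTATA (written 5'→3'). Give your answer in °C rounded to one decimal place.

Base counts: A=12, T=6, G=1, C=4; G+C = 5, N = 23.
Tm = 64.9 + 41·(5 − 16.4)/23 = 64.9 + -467.40/23 = 44.6°C.

44.6°C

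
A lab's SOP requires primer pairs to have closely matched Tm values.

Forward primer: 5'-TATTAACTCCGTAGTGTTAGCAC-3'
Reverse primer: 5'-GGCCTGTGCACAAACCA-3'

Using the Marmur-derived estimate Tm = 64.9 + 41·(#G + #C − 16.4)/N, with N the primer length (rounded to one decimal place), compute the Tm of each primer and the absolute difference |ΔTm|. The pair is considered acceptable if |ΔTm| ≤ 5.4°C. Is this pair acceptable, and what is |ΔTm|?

|ΔTm| = 2.2°C; the pair is acceptable.

Forward: G+C = 9, N = 23 → Tm = 64.9 + 41·(9 − 16.4)/23 = 51.7°C.
Reverse: G+C = 10, N = 17 → Tm = 64.9 + 41·(10 − 16.4)/17 = 49.5°C.
|ΔTm| = |51.7 − 49.5| = 2.2°C, ≤ 5.4°C.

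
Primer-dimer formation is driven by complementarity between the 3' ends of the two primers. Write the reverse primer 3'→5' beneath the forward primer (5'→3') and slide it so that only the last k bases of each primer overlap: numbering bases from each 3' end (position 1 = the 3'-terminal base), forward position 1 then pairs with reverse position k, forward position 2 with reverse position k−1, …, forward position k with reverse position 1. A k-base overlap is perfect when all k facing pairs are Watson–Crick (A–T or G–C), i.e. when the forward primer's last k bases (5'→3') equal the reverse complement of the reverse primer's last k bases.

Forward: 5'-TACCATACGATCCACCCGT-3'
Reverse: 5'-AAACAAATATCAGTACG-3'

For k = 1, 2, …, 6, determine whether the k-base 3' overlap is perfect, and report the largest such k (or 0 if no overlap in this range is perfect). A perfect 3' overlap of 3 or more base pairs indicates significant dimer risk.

Longest perfect overlap: 3 complementary base pairs; significant dimer risk (threshold 3).

Last 6 bases (5'→3') — forward …ACCCGT, reverse …AGTACG.
Reverse complement of the reverse primer's last 6 bases: CGTACT; its first k bases are the reverse complement of the reverse primer's last k bases, so a perfect k-base overlap needs the forward primer's last k bases to equal them.
Comparing (forward last k vs required): k=1: T vs C ✗; k=2: GT vs CG ✗; k=3: CGT vs CGT ✓; k=4: CCGT vs CGTA ✗; k=5: CCCGT vs CGTAC ✗; k=6: ACCCGT vs CGTACT ✗.
Only k = 3 is perfect, so the longest perfect 3' overlap is 3.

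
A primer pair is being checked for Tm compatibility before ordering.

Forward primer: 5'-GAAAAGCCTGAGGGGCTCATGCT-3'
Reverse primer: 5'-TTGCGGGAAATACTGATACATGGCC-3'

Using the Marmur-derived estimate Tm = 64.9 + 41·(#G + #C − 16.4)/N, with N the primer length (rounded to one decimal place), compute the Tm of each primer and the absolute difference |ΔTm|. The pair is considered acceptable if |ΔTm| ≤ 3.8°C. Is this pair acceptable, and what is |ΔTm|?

|ΔTm| = 1.1°C; the pair is acceptable.

Forward: G+C = 13, N = 23 → Tm = 64.9 + 41·(13 − 16.4)/23 = 58.8°C.
Reverse: G+C = 12, N = 25 → Tm = 64.9 + 41·(12 − 16.4)/25 = 57.7°C.
|ΔTm| = |58.8 − 57.7| = 1.1°C, ≤ 3.8°C.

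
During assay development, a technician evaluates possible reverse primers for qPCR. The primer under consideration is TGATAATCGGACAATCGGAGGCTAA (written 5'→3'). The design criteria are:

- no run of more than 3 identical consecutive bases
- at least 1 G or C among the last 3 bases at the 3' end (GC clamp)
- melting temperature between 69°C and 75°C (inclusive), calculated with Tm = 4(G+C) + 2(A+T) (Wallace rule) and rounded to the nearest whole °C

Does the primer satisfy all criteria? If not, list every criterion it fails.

Fails: GC clamp.

Base counts: A=9, T=5, G=7, C=4 (length 25).
homopolymer run: longest run = 2 ✓
GC clamp: 3' end TAA has 0 G/C, need ≥1 ✗
Tm: Tm = 2·14 + 4·11 = 72°C ✓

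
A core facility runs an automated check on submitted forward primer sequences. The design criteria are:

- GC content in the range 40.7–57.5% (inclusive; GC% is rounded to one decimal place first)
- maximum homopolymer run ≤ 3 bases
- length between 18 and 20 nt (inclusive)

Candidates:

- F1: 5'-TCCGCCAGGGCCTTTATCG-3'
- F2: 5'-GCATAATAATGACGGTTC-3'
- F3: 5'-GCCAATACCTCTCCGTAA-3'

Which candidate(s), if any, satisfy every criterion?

F3 only.

F1 (19 nt, A=2 T=5 G=5 C=7): GC 12/19 = 63.2%, outside 40.7–57.5% ✗; longest run = 3 ✓; length 19 ✓ — fails.
F2 (18 nt, A=6 T=5 G=4 C=3): GC 7/18 = 38.9%, outside 40.7–57.5% ✗; longest run = 2 ✓; length 18 ✓ — fails.
F3 (18 nt, A=5 T=4 G=2 C=7): GC 9/18 = 50.0% ✓; longest run = 2 ✓; length 18 ✓ — passes.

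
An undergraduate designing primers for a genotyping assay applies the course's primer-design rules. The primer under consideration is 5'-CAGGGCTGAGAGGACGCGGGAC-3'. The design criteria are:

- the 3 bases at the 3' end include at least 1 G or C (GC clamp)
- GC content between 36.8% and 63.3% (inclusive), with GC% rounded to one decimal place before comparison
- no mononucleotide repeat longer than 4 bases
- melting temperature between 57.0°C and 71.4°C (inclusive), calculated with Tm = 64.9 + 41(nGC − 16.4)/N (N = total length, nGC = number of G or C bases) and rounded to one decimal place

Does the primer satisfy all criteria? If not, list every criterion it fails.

Fails: GC content.

Base counts: A=5, T=1, G=11, C=5 (length 22).
GC clamp: 3' end GAC has 2 G/C ✓
GC content: GC 16/22 = 72.7%, outside 36.8–63.3% ✗
homopolymer run: longest run = 3 ✓
Tm: Tm = 64.9 + 41·(16 − 16.4)/22 = 64.2°C ✓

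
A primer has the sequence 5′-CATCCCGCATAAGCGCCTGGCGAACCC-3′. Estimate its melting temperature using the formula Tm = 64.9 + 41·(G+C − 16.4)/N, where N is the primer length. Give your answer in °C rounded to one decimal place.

Base counts: A=6, T=3, G=6, C=12; G+C = 18, N = 27.
Tm = 64.9 + 41·(18 − 16.4)/27 = 64.9 + 65.60/27 = 67.3°C.

67.3°C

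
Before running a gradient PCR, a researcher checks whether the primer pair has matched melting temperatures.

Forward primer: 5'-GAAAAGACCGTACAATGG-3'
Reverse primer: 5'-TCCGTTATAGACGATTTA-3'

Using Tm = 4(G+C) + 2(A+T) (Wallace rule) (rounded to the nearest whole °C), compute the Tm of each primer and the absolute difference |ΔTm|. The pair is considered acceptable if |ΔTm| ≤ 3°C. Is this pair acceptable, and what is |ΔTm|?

|ΔTm| = 4°C; the pair is not acceptable.

Forward: A=8 T=2 G=5 C=3 → Tm = 2·10 + 4·8 = 52°C.
Reverse: A=5 T=7 G=3 C=3 → Tm = 2·12 + 4·6 = 48°C.
|ΔTm| = |52 − 48| = 4°C, > 3°C.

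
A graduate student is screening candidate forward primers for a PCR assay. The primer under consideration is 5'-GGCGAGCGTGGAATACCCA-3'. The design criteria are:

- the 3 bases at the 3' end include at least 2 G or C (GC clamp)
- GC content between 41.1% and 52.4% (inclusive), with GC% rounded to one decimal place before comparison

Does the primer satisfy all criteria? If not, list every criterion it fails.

Base counts: A=5, T=2, G=7, C=5 (length 19).
GC clamp: 3' end CCA has 2 G/C ✓
GC content: GC 12/19 = 63.2%, outside 41.1–52.4% ✗

Fails: GC content.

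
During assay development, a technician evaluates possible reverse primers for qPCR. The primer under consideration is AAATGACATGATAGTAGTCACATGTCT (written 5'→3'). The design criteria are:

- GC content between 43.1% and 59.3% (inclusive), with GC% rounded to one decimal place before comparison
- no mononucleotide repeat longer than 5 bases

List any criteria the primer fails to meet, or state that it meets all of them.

Fails: GC content.

Base counts: A=10, T=8, G=5, C=4 (length 27).
GC content: GC 9/27 = 33.3%, outside 43.1–59.3% ✗
homopolymer run: longest run = 3 ✓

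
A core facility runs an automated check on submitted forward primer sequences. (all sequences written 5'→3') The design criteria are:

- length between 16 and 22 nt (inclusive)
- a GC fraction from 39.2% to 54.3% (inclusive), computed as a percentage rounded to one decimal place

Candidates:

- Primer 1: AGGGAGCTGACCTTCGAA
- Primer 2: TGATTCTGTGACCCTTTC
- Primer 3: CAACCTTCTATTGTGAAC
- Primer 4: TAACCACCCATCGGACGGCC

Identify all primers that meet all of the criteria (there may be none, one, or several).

Primer 2 only.

Primer 1 (18 nt, A=5 T=3 G=6 C=4): length 18 ✓; GC 10/18 = 55.6%, outside 39.2–54.3% ✗ — fails.
Primer 2 (18 nt, A=2 T=8 G=3 C=5): length 18 ✓; GC 8/18 = 44.4% ✓ — passes.
Primer 3 (18 nt, A=5 T=6 G=2 C=5): length 18 ✓; GC 7/18 = 38.9%, outside 39.2–54.3% ✗ — fails.
Primer 4 (20 nt, A=5 T=2 G=4 C=9): length 20 ✓; GC 13/20 = 65.0%, outside 39.2–54.3% ✗ — fails.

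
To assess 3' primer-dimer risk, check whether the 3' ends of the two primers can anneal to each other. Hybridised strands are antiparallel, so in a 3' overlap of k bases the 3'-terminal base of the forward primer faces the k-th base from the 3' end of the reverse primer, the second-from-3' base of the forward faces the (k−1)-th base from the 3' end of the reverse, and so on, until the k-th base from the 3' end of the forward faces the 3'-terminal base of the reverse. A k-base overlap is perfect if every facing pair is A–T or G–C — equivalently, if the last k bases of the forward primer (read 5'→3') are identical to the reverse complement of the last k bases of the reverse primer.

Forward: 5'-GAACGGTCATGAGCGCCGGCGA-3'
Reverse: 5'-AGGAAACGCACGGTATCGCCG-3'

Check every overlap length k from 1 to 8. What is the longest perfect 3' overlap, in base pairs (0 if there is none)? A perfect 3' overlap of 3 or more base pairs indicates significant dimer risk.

Longest perfect overlap: 6 complementary base pairs; significant dimer risk (threshold 3).

Last 8 bases (5'→3') — forward …GCCGGCGA, reverse …TATCGCCG.
Reverse complement of the reverse primer's last 8 bases: CGGCGATA; its first k bases are the reverse complement of the reverse primer's last k bases, so a perfect k-base overlap needs the forward primer's last k bases to equal them.
Comparing (forward last k vs required): k=1: A vs C ✗; k=2: GA vs CG ✗; k=3: CGA vs CGG ✗; k=4: GCGA vs CGGC ✗; k=5: GGCGA vs CGGCG ✗; k=6: CGGCGA vs CGGCGA ✓; k=7: CCGGCGA vs CGGCGAT ✗; k=8: GCCGGCGA vs CGGCGATA ✗.
Only k = 6 is perfect, so the longest perfect 3' overlap is 6.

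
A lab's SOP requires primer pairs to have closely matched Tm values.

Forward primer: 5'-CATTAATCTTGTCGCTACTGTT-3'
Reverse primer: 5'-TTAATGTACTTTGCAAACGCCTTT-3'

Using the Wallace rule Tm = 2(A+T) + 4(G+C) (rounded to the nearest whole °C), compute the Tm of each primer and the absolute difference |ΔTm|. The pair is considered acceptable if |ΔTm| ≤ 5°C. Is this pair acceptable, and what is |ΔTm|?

Forward: A=4 T=10 G=3 C=5 → Tm = 2·14 + 4·8 = 60°C.
Reverse: A=6 T=10 G=3 C=5 → Tm = 2·16 + 4·8 = 64°C.
|ΔTm| = |60 − 64| = 4°C, ≤ 5°C.

|ΔTm| = 4°C; the pair is acceptable.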